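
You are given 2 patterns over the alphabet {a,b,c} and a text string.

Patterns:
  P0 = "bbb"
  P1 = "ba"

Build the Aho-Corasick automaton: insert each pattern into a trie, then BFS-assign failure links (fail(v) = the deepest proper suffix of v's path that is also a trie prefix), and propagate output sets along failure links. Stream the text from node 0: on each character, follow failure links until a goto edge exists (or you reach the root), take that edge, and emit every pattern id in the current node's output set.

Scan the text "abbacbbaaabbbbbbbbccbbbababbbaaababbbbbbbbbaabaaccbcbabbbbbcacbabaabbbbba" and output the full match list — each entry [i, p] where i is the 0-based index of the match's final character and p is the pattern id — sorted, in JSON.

Build automaton:
Trie nodes:
  n0 'ε': b→1
  n1 'b': a→4 b→2
  n2 'bb': b→3
  n3 'bbb': ·  [P0 ends]
  n4 'ba': ·  [P1 ends]

BFS fail/out derivation:
  fail(1) 'b': from fail(0)=0 chase 'b': 0 ⇒ 0;  out=∅∪out(0)=∅
  fail(2) 'bb': from fail(1)=0 chase 'b': 0 ⇒ 1;  out=∅∪out(1)=∅
  fail(4) 'ba': from fail(1)=0 chase 'a': 0 ⇒ 0;  out={1}∪out(0)={1}
  fail(3) 'bbb': from fail(2)=1 chase 'b': 1 ⇒ 2;  out={0}∪out(2)={0}

Scan:
pos 0 'a': at 0
pos 1 'b': at 1
pos 2 'b': at 2
pos 3 'a': at 4 (via fail)  emit P1@[2:3]
pos 4 'c': at 0 (via fail)
pos 5 'b': at 1
pos 6 'b': at 2
pos 7 'a': at 4 (via fail)  emit P1@[6:7]
pos 8 'a': at 0 (via fail)
pos 9 'a': at 0
pos 10 'b': at 1
pos 11 'b': at 2
pos 12 'b': at 3  emit P0@[10:12]
pos 13 'b': at 3 (via fail)  emit P0@[11:13]
pos 14 'b': at 3 (via fail)  emit P0@[12:14]
pos 15 'b': at 3 (via fail)  emit P0@[13:15]
pos 16 'b': at 3 (via fail)  emit P0@[14:16]
pos 17 'b': at 3 (via fail)  emit P0@[15:17]
pos 18 'c': at 0 (via fail)
pos 19 'c': at 0
pos 20 'b': at 1
pos 21 'b': at 2
pos 22 'b': at 3  emit P0@[20:22]
pos 23 'a': at 4 (via fail)  emit P1@[22:23]
pos 24 'b': at 1 (via fail)
pos 25 'a': at 4  emit P1@[24:25]
pos 26 'b': at 1 (via fail)
pos 27 'b': at 2
pos 28 'b': at 3  emit P0@[26:28]
pos 29 'a': at 4 (via fail)  emit P1@[28:29]
pos 30 'a': at 0 (via fail)
pos 31 'a': at 0
pos 32 'b': at 1
pos 33 'a': at 4  emit P1@[32:33]
pos 34 'b': at 1 (via fail)
pos 35 'b': at 2
pos 36 'b': at 3  emit P0@[34:36]
pos 37 'b': at 3 (via fail)  emit P0@[35:37]
pos 38 'b': at 3 (via fail)  emit P0@[36:38]
pos 39 'b': at 3 (via fail)  emit P0@[37:39]
pos 40 'b': at 3 (via fail)  emit P0@[38:40]
pos 41 'b': at 3 (via fail)  emit P0@[39:41]
pos 42 'b': at 3 (via fail)  emit P0@[40:42]
pos 43 'a': at 4 (via fail)  emit P1@[42:43]
pos 44 'a': at 0 (via fail)
pos 45 'b': at 1
pos 46 'a': at 4  emit P1@[45:46]
pos 47 'a': at 0 (via fail)
pos 48 'c': at 0
pos 49 'c': at 0
pos 50 'b': at 1
pos 51 'c': at 0 (via fail)
pos 52 'b': at 1
pos 53 'a': at 4  emit P1@[52:53]
pos 54 'b': at 1 (via fail)
pos 55 'b': at 2
pos 56 'b': at 3  emit P0@[54:56]
pos 57 'b': at 3 (via fail)  emit P0@[55:57]
pos 58 'b': at 3 (via fail)  emit P0@[56:58]
pos 59 'c': at 0 (via fail)
pos 60 'a': at 0
pos 61 'c': at 0
pos 62 'b': at 1
pos 63 'a': at 4  emit P1@[62:63]
pos 64 'b': at 1 (via fail)
pos 65 'a': at 4  emit P1@[64:65]
pos 66 'a': at 0 (via fail)
pos 67 'b': at 1
pos 68 'b': at 2
pos 69 'b': at 3  emit P0@[67:69]
pos 70 'b': at 3 (via fail)  emit P0@[68:70]
pos 71 'b': at 3 (via fail)  emit P0@[69:71]
pos 72 'a': at 4 (via fail)  emit P1@[71:72]

Matches: [[3,1],[7,1],[12,0],[13,0],[14,0],[15,0],[16,0],[17,0],[22,0],[23,1],[25,1],[28,0],[29,1],[33,1],[36,0],[37,0],[38,0],[39,0],[40,0],[41,0],[42,0],[43,1],[46,1],[53,1],[56,0],[57,0],[58,0],[63,1],[65,1],[69,0],[70,0],[71,0],[72,1]]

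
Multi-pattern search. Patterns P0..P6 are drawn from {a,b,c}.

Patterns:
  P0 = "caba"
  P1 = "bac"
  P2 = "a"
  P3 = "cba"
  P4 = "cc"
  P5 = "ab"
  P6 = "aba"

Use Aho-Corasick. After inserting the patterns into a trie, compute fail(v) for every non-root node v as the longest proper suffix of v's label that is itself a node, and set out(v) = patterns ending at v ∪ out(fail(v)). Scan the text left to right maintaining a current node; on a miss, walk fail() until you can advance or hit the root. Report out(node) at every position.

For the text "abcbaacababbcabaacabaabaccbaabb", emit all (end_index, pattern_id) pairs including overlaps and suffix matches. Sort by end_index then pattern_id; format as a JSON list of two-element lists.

Build automaton:
Trie nodes:
  n0 'ε': a→8 b→5 c→1
  n1 'c': a→2 b→9 c→11
  n2 'ca': b→3
  n3 'cab': a→4
  n4 'caba': ·  [P0 ends]
  n5 'b': a→6
  n6 'ba': c→7
  n7 'bac': ·  [P1 ends]
  n8 'a': b→12  [P2 ends]
  n9 'cb': a→10
  n10 'cba': ·  [P3 ends]
  n11 'cc': ·  [P4 ends]
  n12 'ab': a→13  [P5 ends]
  n13 'aba': ·  [P6 ends]

Failure links (BFS by depth):
  n1('c'): parent n0 fail=0; on 'c' 0 → fail=0;  out ∅∪∅=∅
  n5('b'): parent n0 fail=0; on 'b' 0 → fail=0;  out ∅∪∅=∅
  n8('a'): parent n0 fail=0; on 'a' 0 → fail=0;  out {2}∪∅={2}
  n2('ca'): parent n1 fail=0; on 'a' 0 → fail=8;  out ∅∪{2}={2}
  n6('ba'): parent n5 fail=0; on 'a' 0 → fail=8;  out ∅∪{2}={2}
  n9('cb'): parent n1 fail=0; on 'b' 0 → fail=5;  out ∅∪∅=∅
  n11('cc'): parent n1 fail=0; on 'c' 0 → fail=1;  out {4}∪∅={4}
  n12('ab'): parent n8 fail=0; on 'b' 0 → fail=5;  out {5}∪∅={5}
  n3('cab'): parent n2 fail=8; on 'b' 8 → fail=12;  out ∅∪{5}={5}
  n7('bac'): parent n6 fail=8; on 'c' 8→0 → fail=1;  out {1}∪∅={1}
  n10('cba'): parent n9 fail=5; on 'a' 5 → fail=6;  out {3}∪{2}={2,3}
  n13('aba'): parent n12 fail=5; on 'a' 5 → fail=6;  out {6}∪{2}={2,6}
  n4('caba'): parent n3 fail=12; on 'a' 12 → fail=13;  out {0}∪{2,6}={0,2,6}

Run:
pos 0 'a': at 8  emit P2@[0:0]
pos 1 'b': at 12  emit P5@[0:1]
pos 2 'c': at 1 (via fail)
pos 3 'b': at 9
pos 4 'a': at 10  emit P2@[4:4],P3@[2:4]
pos 5 'a': at 8 (via fail)  emit P2@[5:5]
pos 6 'c': at 1 (via fail)
pos 7 'a': at 2  emit P2@[7:7]
pos 8 'b': at 3  emit P5@[7:8]
pos 9 'a': at 4  emit P0@[6:9],P2@[9:9],P6@[7:9]
pos 10 'b': at 12 (via fail)  emit P5@[9:10]
pos 11 'b': at 5 (via fail)
pos 12 'c': at 1 (via fail)
pos 13 'a': at 2  emit P2@[13:13]
pos 14 'b': at 3  emit P5@[13:14]
pos 15 'a': at 4  emit P0@[12:15],P2@[15:15],P6@[13:15]
pos 16 'a': at 8 (via fail)  emit P2@[16:16]
pos 17 'c': at 1 (via fail)
pos 18 'a': at 2  emit P2@[18:18]
pos 19 'b': at 3  emit P5@[18:19]
pos 20 'a': at 4  emit P0@[17:20],P2@[20:20],P6@[18:20]
pos 21 'a': at 8 (via fail)  emit P2@[21:21]
pos 22 'b': at 12  emit P5@[21:22]
pos 23 'a': at 13  emit P2@[23:23],P6@[21:23]
pos 24 'c': at 7 (via fail)  emit P1@[22:24]
pos 25 'c': at 11 (via fail)  emit P4@[24:25]
pos 26 'b': at 9 (via fail)
pos 27 'a': at 10  emit P2@[27:27],P3@[25:27]
pos 28 'a': at 8 (via fail)  emit P2@[28:28]
pos 29 'b': at 12  emit P5@[28:29]
pos 30 'b': at 5 (via fail)

All matches (sorted): [[0,2],[1,5],[4,2],[4,3],[5,2],[7,2],[8,5],[9,0],[9,2],[9,6],[10,5],[13,2],[14,5],[15,0],[15,2],[15,6],[16,2],[18,2],[19,5],[20,0],[20,2],[20,6],[21,2],[22,5],[23,2],[23,6],[24,1],[25,4],[27,2],[27,3],[28,2],[29,5]]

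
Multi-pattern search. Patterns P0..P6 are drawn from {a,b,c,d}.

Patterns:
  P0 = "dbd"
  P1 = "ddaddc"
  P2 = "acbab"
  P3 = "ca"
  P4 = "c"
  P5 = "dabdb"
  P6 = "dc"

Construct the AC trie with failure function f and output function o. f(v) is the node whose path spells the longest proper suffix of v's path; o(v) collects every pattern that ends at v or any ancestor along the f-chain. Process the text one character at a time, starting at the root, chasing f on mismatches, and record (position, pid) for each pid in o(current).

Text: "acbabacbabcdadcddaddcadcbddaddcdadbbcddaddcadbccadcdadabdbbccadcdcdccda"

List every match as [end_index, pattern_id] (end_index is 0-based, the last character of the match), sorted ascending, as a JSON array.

Construct AC machine:
Trie nodes:
  0='ε' goto a→9 c→14 d→1
  1='d' goto a→16 b→2 c→20 d→4
  2='db' goto d→3
  3='dbd' goto ·  ←P0
  4='dd' goto a→5
  5='dda' goto d→6
  6='ddad' goto d→7
  7='ddadd' goto c→8
  8='ddaddc' goto ·  ←P1
  9='a' goto c→10
  10='ac' goto b→11
  11='acb' goto a→12
  12='acba' goto b→13
  13='acbab' goto ·  ←P2
  14='c' goto a→15  ←P4
  15='ca' goto ·  ←P3
  16='da' goto b→17
  17='dab' goto d→18
  18='dabd' goto b→19
  19='dabdb' goto ·  ←P5
  20='dc' goto ·  ←P6

Failure links (BFS by depth):
  fail(1) 'd': from fail(0)=0 chase 'd': 0 ⇒ 0;  out=∅∪out(0)=∅
  fail(9) 'a': from fail(0)=0 chase 'a': 0 ⇒ 0;  out=∅∪out(0)=∅
  fail(14) 'c': from fail(0)=0 chase 'c': 0 ⇒ 0;  out={4}∪out(0)={4}
  fail(2) 'db': from fail(1)=0 chase 'b': 0 ⇒ 0;  out=∅∪out(0)=∅
  fail(4) 'dd': from fail(1)=0 chase 'd': 0 ⇒ 1;  out=∅∪out(1)=∅
  fail(10) 'ac': from fail(9)=0 chase 'c': 0 ⇒ 14;  out=∅∪out(14)={4}
  fail(15) 'ca': from fail(14)=0 chase 'a': 0 ⇒ 9;  out={3}∪out(9)={3}
  fail(16) 'da': from fail(1)=0 chase 'a': 0 ⇒ 9;  out=∅∪out(9)=∅
  fail(20) 'dc': from fail(1)=0 chase 'c': 0 ⇒ 14;  out={6}∪out(14)={4,6}
  fail(3) 'dbd': from fail(2)=0 chase 'd': 0 ⇒ 1;  out={0}∪out(1)={0}
  fail(5) 'dda': from fail(4)=1 chase 'a': 1 ⇒ 16;  out=∅∪out(16)=∅
  fail(11) 'acb': from fail(10)=14 chase 'b': 14→0 ⇒ 0;  out=∅∪out(0)=∅
  fail(17) 'dab': from fail(16)=9 chase 'b': 9→0 ⇒ 0;  out=∅∪out(0)=∅
  fail(6) 'ddad': from fail(5)=16 chase 'd': 16→9→0 ⇒ 1;  out=∅∪out(1)=∅
  fail(12) 'acba': from fail(11)=0 chase 'a': 0 ⇒ 9;  out=∅∪out(9)=∅
  fail(18) 'dabd': from fail(17)=0 chase 'd': 0 ⇒ 1;  out=∅∪out(1)=∅
  fail(7) 'ddadd': from fail(6)=1 chase 'd': 1 ⇒ 4;  out=∅∪out(4)=∅
  fail(13) 'acbab': from fail(12)=9 chase 'b': 9→0 ⇒ 0;  out={2}∪out(0)={2}
  fail(19) 'dabdb': from fail(18)=1 chase 'b': 1 ⇒ 2;  out={5}∪out(2)={5}
  fail(8) 'ddaddc': from fail(7)=4 chase 'c': 4→1 ⇒ 20;  out={1}∪out(20)={1,4,6}

Text stream:
pos 0 'a': at 9
pos 1 'c': at 10  → match P4@[1:1]
pos 2 'b': at 11
pos 3 'a': at 12
pos 4 'b': at 13  → match P2@[0:4]
pos 5 'a': at 9 ·f
pos 6 'c': at 10  → match P4@[6:6]
pos 7 'b': at 11
pos 8 'a': at 12
pos 9 'b': at 13  → match P2@[5:9]
pos 10 'c': at 14 ·f  → match P4@[10:10]
pos 11 'd': at 1 ·f
pos 12 'a': at 16
pos 13 'd': at 1 ·f
pos 14 'c': at 20  → match P4@[14:14],P6@[13:14]
pos 15 'd': at 1 ·f
pos 16 'd': at 4
pos 17 'a': at 5
pos 18 'd': at 6
pos 19 'd': at 7
pos 20 'c': at 8  → match P1@[15:20],P4@[20:20],P6@[19:20]
pos 21 'a': at 15 ·f  → match P3@[20:21]
pos 22 'd': at 1 ·f
pos 23 'c': at 20  → match P4@[23:23],P6@[22:23]
pos 24 'b': at 0 ·f
pos 25 'd': at 1
pos 26 'd': at 4
pos 27 'a': at 5
pos 28 'd': at 6
pos 29 'd': at 7
pos 30 'c': at 8  → match P1@[25:30],P4@[30:30],P6@[29:30]
pos 31 'd': at 1 ·f
pos 32 'a': at 16
pos 33 'd': at 1 ·f
pos 34 'b': at 2
pos 35 'b': at 0 ·f
pos 36 'c': at 14  → match P4@[36:36]
pos 37 'd': at 1 ·f
pos 38 'd': at 4
pos 39 'a': at 5
pos 40 'd': at 6
pos 41 'd': at 7
pos 42 'c': at 8  → match P1@[37:42],P4@[42:42],P6@[41:42]
pos 43 'a': at 15 ·f  → match P3@[42:43]
pos 44 'd': at 1 ·f
pos 45 'b': at 2
pos 46 'c': at 14 ·f  → match P4@[46:46]
pos 47 'c': at 14 ·f  → match P4@[47:47]
pos 48 'a': at 15  → match P3@[47:48]
pos 49 'd': at 1 ·f
pos 50 'c': at 20  → match P4@[50:50],P6@[49:50]
pos 51 'd': at 1 ·f
pos 52 'a': at 16
pos 53 'd': at 1 ·f
pos 54 'a': at 16
pos 55 'b': at 17
pos 56 'd': at 18
pos 57 'b': at 19  → match P5@[53:57]
pos 58 'b': at 0 ·f
pos 59 'c': at 14  → match P4@[59:59]
pos 60 'c': at 14 ·f  → match P4@[60:60]
pos 61 'a': at 15  → match P3@[60:61]
pos 62 'd': at 1 ·f
pos 63 'c': at 20  → match P4@[63:63],P6@[62:63]
pos 64 'd': at 1 ·f
pos 65 'c': at 20  → match P4@[65:65],P6@[64:65]
pos 66 'd': at 1 ·f
pos 67 'c': at 20  → match P4@[67:67],P6@[66:67]
pos 68 'c': at 14 ·f  → match P4@[68:68]
pos 69 'd': at 1 ·f
pos 70 'a': at 16

Matches: [[1,4],[4,2],[6,4],[9,2],[10,4],[14,4],[14,6],[20,1],[20,4],[20,6],[21,3],[23,4],[23,6],[30,1],[30,4],[30,6],[36,4],[42,1],[42,4],[42,6],[43,3],[46,4],[47,4],[48,3],[50,4],[50,6],[57,5],[59,4],[60,4],[61,3],[63,4],[63,6],[65,4],[65,6],[67,4],[67,6],[68,4]]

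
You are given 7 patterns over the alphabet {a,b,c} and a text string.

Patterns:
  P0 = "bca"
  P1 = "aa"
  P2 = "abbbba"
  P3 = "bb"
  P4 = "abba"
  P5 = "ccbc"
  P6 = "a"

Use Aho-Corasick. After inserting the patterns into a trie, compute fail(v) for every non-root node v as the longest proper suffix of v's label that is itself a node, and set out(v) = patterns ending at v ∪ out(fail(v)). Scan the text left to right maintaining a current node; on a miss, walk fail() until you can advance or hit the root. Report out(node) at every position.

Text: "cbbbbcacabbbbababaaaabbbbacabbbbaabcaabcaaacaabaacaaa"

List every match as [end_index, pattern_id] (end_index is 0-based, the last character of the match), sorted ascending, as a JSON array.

Build automaton:
Trie nodes:
  0='ε' goto a→4 b→1 c→13
  1='b' goto b→11 c→2
  2='bc' goto a→3
  3='bca' goto ·  [P0 ends]
  4='a' goto a→5 b→6  [P6 ends]
  5='aa' goto ·  [P1 ends]
  6='ab' goto b→7
  7='abb' goto a→12 b→8
  8='abbb' goto b→9
  9='abbbb' goto a→10
  10='abbbba' goto ·  [P2 ends]
  11='bb' goto ·  [P3 ends]
  12='abba' goto ·  [P4 ends]
  13='c' goto c→14
  14='cc' goto b→15
  15='ccb' goto c→16
  16='ccbc' goto ·  [P5 ends]

BFS fail/out derivation:
  fail(1) 'b': from fail(0)=0 chase 'b': 0 ⇒ 0;  out=∅∪out(0)=∅
  fail(4) 'a': from fail(0)=0 chase 'a': 0 ⇒ 0;  out={6}∪out(0)={6}
  fail(13) 'c': from fail(0)=0 chase 'c': 0 ⇒ 0;  out=∅∪out(0)=∅
  fail(2) 'bc': from fail(1)=0 chase 'c': 0 ⇒ 13;  out=∅∪out(13)=∅
  fail(5) 'aa': from fail(4)=0 chase 'a': 0 ⇒ 4;  out={1}∪out(4)={1,6}
  fail(6) 'ab': from fail(4)=0 chase 'b': 0 ⇒ 1;  out=∅∪out(1)=∅
  fail(11) 'bb': from fail(1)=0 chase 'b': 0 ⇒ 1;  out={3}∪out(1)={3}
  fail(14) 'cc': from fail(13)=0 chase 'c': 0 ⇒ 13;  out=∅∪out(13)=∅
  fail(3) 'bca': from fail(2)=13 chase 'a': 13→0 ⇒ 4;  out={0}∪out(4)={0,6}
  fail(7) 'abb': from fail(6)=1 chase 'b': 1 ⇒ 11;  out=∅∪out(11)={3}
  fail(15) 'ccb': from fail(14)=13 chase 'b': 13→0 ⇒ 1;  out=∅∪out(1)=∅
  fail(8) 'abbb': from fail(7)=11 chase 'b': 11→1 ⇒ 11;  out=∅∪out(11)={3}
  fail(12) 'abba': from fail(7)=11 chase 'a': 11→1→0 ⇒ 4;  out={4}∪out(4)={4,6}
  fail(16) 'ccbc': from fail(15)=1 chase 'c': 1 ⇒ 2;  out={5}∪out(2)={5}
  fail(9) 'abbbb': from fail(8)=11 chase 'b': 11→1 ⇒ 11;  out=∅∪out(11)={3}
  fail(10) 'abbbba': from fail(9)=11 chase 'a': 11→1→0 ⇒ 4;  out={2}∪out(4)={2,6}

Text stream:
[0] read 'c'  n0⇒n13
[1] read 'b'  n13⇒n1 ·f
[2] read 'b'  n1⇒n11  ** P3@[1:2]
[3] read 'b'  n11⇒n11 ·f  ** P3@[2:3]
[4] read 'b'  n11⇒n11 ·f  ** P3@[3:4]
[5] read 'c'  n11⇒n2 ·f
[6] read 'a'  n2⇒n3  ** P0@[4:6],P6@[6:6]
[7] read 'c'  n3⇒n13 ·f
[8] read 'a'  n13⇒n4 ·f  ** P6@[8:8]
[9] read 'b'  n4⇒n6
[10] read 'b'  n6⇒n7  ** P3@[9:10]
[11] read 'b'  n7⇒n8  ** P3@[10:11]
[12] read 'b'  n8⇒n9  ** P3@[11:12]
[13] read 'a'  n9⇒n10  ** P2@[8:13],P6@[13:13]
[14] read 'b'  n10⇒n6 ·f
[15] read 'a'  n6⇒n4 ·f  ** P6@[15:15]
[16] read 'b'  n4⇒n6
[17] read 'a'  n6⇒n4 ·f  ** P6@[17:17]
[18] read 'a'  n4⇒n5  ** P1@[17:18],P6@[18:18]
[19] read 'a'  n5⇒n5 ·f  ** P1@[18:19],P6@[19:19]
[20] read 'a'  n5⇒n5 ·f  ** P1@[19:20],P6@[20:20]
[21] read 'b'  n5⇒n6 ·f
[22] read 'b'  n6⇒n7  ** P3@[21:22]
[23] read 'b'  n7⇒n8  ** P3@[22:23]
[24] read 'b'  n8⇒n9  ** P3@[23:24]
[25] read 'a'  n9⇒n10  ** P2@[20:25],P6@[25:25]
[26] read 'c'  n10⇒n13 ·f
[27] read 'a'  n13⇒n4 ·f  ** P6@[27:27]
[28] read 'b'  n4⇒n6
[29] read 'b'  n6⇒n7  ** P3@[28:29]
[30] read 'b'  n7⇒n8  ** P3@[29:30]
[31] read 'b'  n8⇒n9  ** P3@[30:31]
[32] read 'a'  n9⇒n10  ** P2@[27:32],P6@[32:32]
[33] read 'a'  n10⇒n5 ·f  ** P1@[32:33],P6@[33:33]
[34] read 'b'  n5⇒n6 ·f
[35] read 'c'  n6⇒n2 ·f
[36] read 'a'  n2⇒n3  ** P0@[34:36],P6@[36:36]
[37] read 'a'  n3⇒n5 ·f  ** P1@[36:37],P6@[37:37]
[38] read 'b'  n5⇒n6 ·f
[39] read 'c'  n6⇒n2 ·f
[40] read 'a'  n2⇒n3  ** P0@[38:40],P6@[40:40]
[41] read 'a'  n3⇒n5 ·f  ** P1@[40:41],P6@[41:41]
[42] read 'a'  n5⇒n5 ·f  ** P1@[41:42],P6@[42:42]
[43] read 'c'  n5⇒n13 ·f
[44] read 'a'  n13⇒n4 ·f  ** P6@[44:44]
[45] read 'a'  n4⇒n5  ** P1@[44:45],P6@[45:45]
[46] read 'b'  n5⇒n6 ·f
[47] read 'a'  n6⇒n4 ·f  ** P6@[47:47]
[48] read 'a'  n4⇒n5  ** P1@[47:48],P6@[48:48]
[49] read 'c'  n5⇒n13 ·f
[50] read 'a'  n13⇒n4 ·f  ** P6@[50:50]
[51] read 'a'  n4⇒n5  ** P1@[50:51],P6@[51:51]
[52] read 'a'  n5⇒n5 ·f  ** P1@[51:52],P6@[52:52]

Matches: [[2,3],[3,3],[4,3],[6,0],[6,6],[8,6],[10,3],[11,3],[12,3],[13,2],[13,6],[15,6],[17,6],[18,1],[18,6],[19,1],[19,6],[20,1],[20,6],[22,3],[23,3],[24,3],[25,2],[25,6],[27,6],[29,3],[30,3],[31,3],[32,2],[32,6],[33,1],[33,6],[36,0],[36,6],[37,1],[37,6],[40,0],[40,6],[41,1],[41,6],[42,1],[42,6],[44,6],[45,1],[45,6],[47,6],[48,1],[48,6],[50,6],[51,1],[51,6],[52,1],[52,6]]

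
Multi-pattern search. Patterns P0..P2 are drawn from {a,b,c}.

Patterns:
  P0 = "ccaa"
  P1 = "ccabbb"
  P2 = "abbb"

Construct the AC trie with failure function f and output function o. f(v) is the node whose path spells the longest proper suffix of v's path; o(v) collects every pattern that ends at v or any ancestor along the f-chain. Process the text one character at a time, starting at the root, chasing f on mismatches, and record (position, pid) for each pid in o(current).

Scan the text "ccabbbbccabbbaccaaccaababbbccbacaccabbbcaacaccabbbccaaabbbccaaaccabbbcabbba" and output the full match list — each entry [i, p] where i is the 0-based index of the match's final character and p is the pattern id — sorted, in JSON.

Build automaton:
Trie nodes:
  n0 'ε': a→8 c→1
  n1 'c': c→2
  n2 'cc': a→3
  n3 'cca': a→4 b→5
  n4 'ccaa': ·  [P0 ends]
  n5 'ccab': b→6
  n6 'ccabb': b→7
  n7 'ccabbb': ·  [P1 ends]
  n8 'a': b→9
  n9 'ab': b→10
  n10 'abb': b→11
  n11 'abbb': ·  [P2 ends]

Failure links (BFS by depth):
  n1('c'): parent n0 fail=0; on 'c' 0 → fail=0;  out ∅∪∅=∅
  n8('a'): parent n0 fail=0; on 'a' 0 → fail=0;  out ∅∪∅=∅
  n2('cc'): parent n1 fail=0; on 'c' 0 → fail=1;  out ∅∪∅=∅
  n9('ab'): parent n8 fail=0; on 'b' 0 → fail=0;  out ∅∪∅=∅
  n3('cca'): parent n2 fail=1; on 'a' 1→0 → fail=8;  out ∅∪∅=∅
  n10('abb'): parent n9 fail=0; on 'b' 0 → fail=0;  out ∅∪∅=∅
  n4('ccaa'): parent n3 fail=8; on 'a' 8→0 → fail=8;  out {0}∪∅={0}
  n5('ccab'): parent n3 fail=8; on 'b' 8 → fail=9;  out ∅∪∅=∅
  n11('abbb'): parent n10 fail=0; on 'b' 0 → fail=0;  out {2}∪∅={2}
  n6('ccabb'): parent n5 fail=9; on 'b' 9 → fail=10;  out ∅∪∅=∅
  n7('ccabbb'): parent n6 fail=10; on 'b' 10 → fail=11;  out {1}∪{2}={1,2}

Text stream:
[0] read 'c'  n0⇒n1
[1] read 'c'  n1⇒n2
[2] read 'a'  n2⇒n3
[3] read 'b'  n3⇒n5
[4] read 'b'  n5⇒n6
[5] read 'b'  n6⇒n7  emit P1@[0:5],P2@[2:5]
[6] read 'b'  n7⇒n0 (fail-walked)
[7] read 'c'  n0⇒n1
[8] read 'c'  n1⇒n2
[9] read 'a'  n2⇒n3
[10] read 'b'  n3⇒n5
[11] read 'b'  n5⇒n6
[12] read 'b'  n6⇒n7  emit P1@[7:12],P2@[9:12]
[13] read 'a'  n7⇒n8 (fail-walked)
[14] read 'c'  n8⇒n1 (fail-walked)
[15] read 'c'  n1⇒n2
[16] read 'a'  n2⇒n3
[17] read 'a'  n3⇒n4  emit P0@[14:17]
[18] read 'c'  n4⇒n1 (fail-walked)
[19] read 'c'  n1⇒n2
[20] read 'a'  n2⇒n3
[21] read 'a'  n3⇒n4  emit P0@[18:21]
[22] read 'b'  n4⇒n9 (fail-walked)
[23] read 'a'  n9⇒n8 (fail-walked)
[24] read 'b'  n8⇒n9
[25] read 'b'  n9⇒n10
[26] read 'b'  n10⇒n11  emit P2@[23:26]
[27] read 'c'  n11⇒n1 (fail-walked)
[28] read 'c'  n1⇒n2
[29] read 'b'  n2⇒n0 (fail-walked)
[30] read 'a'  n0⇒n8
[31] read 'c'  n8⇒n1 (fail-walked)
[32] read 'a'  n1⇒n8 (fail-walked)
[33] read 'c'  n8⇒n1 (fail-walked)
[34] read 'c'  n1⇒n2
[35] read 'a'  n2⇒n3
[36] read 'b'  n3⇒n5
[37] read 'b'  n5⇒n6
[38] read 'b'  n6⇒n7  emit P1@[33:38],P2@[35:38]
[39] read 'c'  n7⇒n1 (fail-walked)
[40] read 'a'  n1⇒n8 (fail-walked)
[41] read 'a'  n8⇒n8 (fail-walked)
[42] read 'c'  n8⇒n1 (fail-walked)
[43] read 'a'  n1⇒n8 (fail-walked)
[44] read 'c'  n8⇒n1 (fail-walked)
[45] read 'c'  n1⇒n2
[46] read 'a'  n2⇒n3
[47] read 'b'  n3⇒n5
[48] read 'b'  n5⇒n6
[49] read 'b'  n6⇒n7  emit P1@[44:49],P2@[46:49]
[50] read 'c'  n7⇒n1 (fail-walked)
[51] read 'c'  n1⇒n2
[52] read 'a'  n2⇒n3
[53] read 'a'  n3⇒n4  emit P0@[50:53]
[54] read 'a'  n4⇒n8 (fail-walked)
[55] read 'b'  n8⇒n9
[56] read 'b'  n9⇒n10
[57] read 'b'  n10⇒n11  emit P2@[54:57]
[58] read 'c'  n11⇒n1 (fail-walked)
[59] read 'c'  n1⇒n2
[60] read 'a'  n2⇒n3
[61] read 'a'  n3⇒n4  emit P0@[58:61]
[62] read 'a'  n4⇒n8 (fail-walked)
[63] read 'c'  n8⇒n1 (fail-walked)
[64] read 'c'  n1⇒n2
[65] read 'a'  n2⇒n3
[66] read 'b'  n3⇒n5
[67] read 'b'  n5⇒n6
[68] read 'b'  n6⇒n7  emit P1@[63:68],P2@[65:68]
[69] read 'c'  n7⇒n1 (fail-walked)
[70] read 'a'  n1⇒n8 (fail-walked)
[71] read 'b'  n8⇒n9
[72] read 'b'  n9⇒n10
[73] read 'b'  n10⇒n11  emit P2@[70:73]
[74] read 'a'  n11⇒n8 (fail-walked)

Matches: [[5,1],[5,2],[12,1],[12,2],[17,0],[21,0],[26,2],[38,1],[38,2],[49,1],[49,2],[53,0],[57,2],[61,0],[68,1],[68,2],[73,2]]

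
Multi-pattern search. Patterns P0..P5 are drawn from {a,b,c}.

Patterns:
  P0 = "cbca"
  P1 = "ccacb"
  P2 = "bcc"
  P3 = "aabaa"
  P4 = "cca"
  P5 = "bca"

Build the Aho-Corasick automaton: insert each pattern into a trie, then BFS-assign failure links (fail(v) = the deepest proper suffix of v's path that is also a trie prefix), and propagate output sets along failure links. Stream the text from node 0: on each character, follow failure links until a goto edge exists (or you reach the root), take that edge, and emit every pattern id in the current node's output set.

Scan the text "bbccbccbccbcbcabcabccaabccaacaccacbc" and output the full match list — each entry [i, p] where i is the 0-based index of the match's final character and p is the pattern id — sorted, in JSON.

Build automaton:
Trie (insert patterns):
  0='ε' goto a→12 b→9 c→1
  1='c' goto b→2 c→5
  2='cb' goto c→3
  3='cbc' goto a→4
  4='cbca' goto ·  ←P0
  5='cc' goto a→6
  6='cca' goto c→7  ←P4
  7='ccac' goto b→8
  8='ccacb' goto ·  ←P1
  9='b' goto c→10
  10='bc' goto a→17 c→11
  11='bcc' goto ·  ←P2
  12='a' goto a→13
  13='aa' goto b→14
  14='aab' goto a→15
  15='aaba' goto a→16
  16='aabaa' goto ·  ←P3
  17='bca' goto ·  ←P5

BFS fail/out derivation:
  n1('c'): parent n0 fail=0; on 'c' 0 → fail=0;  out ∅∪∅=∅
  n9('b'): parent n0 fail=0; on 'b' 0 → fail=0;  out ∅∪∅=∅
  n12('a'): parent n0 fail=0; on 'a' 0 → fail=0;  out ∅∪∅=∅
  n2('cb'): parent n1 fail=0; on 'b' 0 → fail=9;  out ∅∪∅=∅
  n5('cc'): parent n1 fail=0; on 'c' 0 → fail=1;  out ∅∪∅=∅
  n10('bc'): parent n9 fail=0; on 'c' 0 → fail=1;  out ∅∪∅=∅
  n13('aa'): parent n12 fail=0; on 'a' 0 → fail=12;  out ∅∪∅=∅
  n3('cbc'): parent n2 fail=9; on 'c' 9 → fail=10;  out ∅∪∅=∅
  n6('cca'): parent n5 fail=1; on 'a' 1→0 → fail=12;  out {4}∪∅={4}
  n11('bcc'): parent n10 fail=1; on 'c' 1 → fail=5;  out {2}∪∅={2}
  n14('aab'): parent n13 fail=12; on 'b' 12→0 → fail=9;  out ∅∪∅=∅
  n17('bca'): parent n10 fail=1; on 'a' 1→0 → fail=12;  out {5}∪∅={5}
  n4('cbca'): parent n3 fail=10; on 'a' 10 → fail=17;  out {0}∪{5}={0,5}
  n7('ccac'): parent n6 fail=12; on 'c' 12→0 → fail=1;  out ∅∪∅=∅
  n15('aaba'): parent n14 fail=9; on 'a' 9→0 → fail=12;  out ∅∪∅=∅
  n8('ccacb'): parent n7 fail=1; on 'b' 1 → fail=2;  out {1}∪∅={1}
  n16('aabaa'): parent n15 fail=12; on 'a' 12 → fail=13;  out {3}∪∅={3}

Scan:
pos 0 'b': at 9
pos 1 'b': at 9 ·f
pos 2 'c': at 10
pos 3 'c': at 11  ** P2@[1:3]
pos 4 'b': at 2 ·f
pos 5 'c': at 3
pos 6 'c': at 11 ·f  ** P2@[4:6]
pos 7 'b': at 2 ·f
pos 8 'c': at 3
pos 9 'c': at 11 ·f  ** P2@[7:9]
pos 10 'b': at 2 ·f
pos 11 'c': at 3
pos 12 'b': at 2 ·f
pos 13 'c': at 3
pos 14 'a': at 4  ** P0@[11:14],P5@[12:14]
pos 15 'b': at 9 ·f
pos 16 'c': at 10
pos 17 'a': at 17  ** P5@[15:17]
pos 18 'b': at 9 ·f
pos 19 'c': at 10
pos 20 'c': at 11  ** P2@[18:20]
pos 21 'a': at 6 ·f  ** P4@[19:21]
pos 22 'a': at 13 ·f
pos 23 'b': at 14
pos 24 'c': at 10 ·f
pos 25 'c': at 11  ** P2@[23:25]
pos 26 'a': at 6 ·f  ** P4@[24:26]
pos 27 'a': at 13 ·f
pos 28 'c': at 1 ·f
pos 29 'a': at 12 ·f
pos 30 'c': at 1 ·f
pos 31 'c': at 5
pos 32 'a': at 6  ** P4@[30:32]
pos 33 'c': at 7
pos 34 'b': at 8  ** P1@[30:34]
pos 35 'c': at 3 ·f

Matches: [[3,2],[6,2],[9,2],[14,0],[14,5],[17,5],[20,2],[21,4],[25,2],[26,4],[32,4],[34,1]]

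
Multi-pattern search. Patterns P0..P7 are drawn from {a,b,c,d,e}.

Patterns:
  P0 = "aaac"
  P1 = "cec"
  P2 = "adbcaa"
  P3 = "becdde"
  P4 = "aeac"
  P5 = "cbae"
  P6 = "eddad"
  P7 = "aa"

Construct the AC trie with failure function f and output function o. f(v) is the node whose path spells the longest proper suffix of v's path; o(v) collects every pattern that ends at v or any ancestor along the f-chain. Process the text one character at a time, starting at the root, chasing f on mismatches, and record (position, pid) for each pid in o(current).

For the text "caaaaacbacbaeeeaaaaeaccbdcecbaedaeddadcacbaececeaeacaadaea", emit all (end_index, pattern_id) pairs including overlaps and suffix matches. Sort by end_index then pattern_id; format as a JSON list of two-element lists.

Build automaton:
Trie nodes:
  0='ε' goto a→1 b→13 c→5 e→25
  1='a' goto a→2 d→8 e→19
  2='aa' goto a→3  [P7 ends]
  3='aaa' goto c→4
  4='aaac' goto ·  [P0 ends]
  5='c' goto b→22 e→6
  6='ce' goto c→7
  7='cec' goto ·  [P1 ends]
  8='ad' goto b→9
  9='adb' goto c→10
  10='adbc' goto a→11
  11='adbca' goto a→12
  12='adbcaa' goto ·  [P2 ends]
  13='b' goto e→14
  14='be' goto c→15
  15='bec' goto d→16
  16='becd' goto d→17
  17='becdd' goto e→18
  18='becdde' goto ·  [P3 ends]
  19='ae' goto a→20
  20='aea' goto c→21
  21='aeac' goto ·  [P4 ends]
  22='cb' goto a→23
  23='cba' goto e→24
  24='cbae' goto ·  [P5 ends]
  25='e' goto d→26
  26='ed' goto d→27
  27='edd' goto a→28
  28='edda' goto d→29
  29='eddad' goto ·  [P6 ends]

BFS fail/out derivation:
  fail(1) 'a': from fail(0)=0 chase 'a': 0 ⇒ 0;  out=∅∪out(0)=∅
  fail(5) 'c': from fail(0)=0 chase 'c': 0 ⇒ 0;  out=∅∪out(0)=∅
  fail(13) 'b': from fail(0)=0 chase 'b': 0 ⇒ 0;  out=∅∪out(0)=∅
  fail(25) 'e': from fail(0)=0 chase 'e': 0 ⇒ 0;  out=∅∪out(0)=∅
  fail(2) 'aa': from fail(1)=0 chase 'a': 0 ⇒ 1;  out={7}∪out(1)={7}
  fail(6) 'ce': from fail(5)=0 chase 'e': 0 ⇒ 25;  out=∅∪out(25)=∅
  fail(8) 'ad': from fail(1)=0 chase 'd': 0 ⇒ 0;  out=∅∪out(0)=∅
  fail(14) 'be': from fail(13)=0 chase 'e': 0 ⇒ 25;  out=∅∪out(25)=∅
  fail(19) 'ae': from fail(1)=0 chase 'e': 0 ⇒ 25;  out=∅∪out(25)=∅
  fail(22) 'cb': from fail(5)=0 chase 'b': 0 ⇒ 13;  out=∅∪out(13)=∅
  fail(26) 'ed': from fail(25)=0 chase 'd': 0 ⇒ 0;  out=∅∪out(0)=∅
  fail(3) 'aaa': from fail(2)=1 chase 'a': 1 ⇒ 2;  out=∅∪out(2)={7}
  fail(7) 'cec': from fail(6)=25 chase 'c': 25→0 ⇒ 5;  out={1}∪out(5)={1}
  fail(9) 'adb': from fail(8)=0 chase 'b': 0 ⇒ 13;  out=∅∪out(13)=∅
  fail(15) 'bec': from fail(14)=25 chase 'c': 25→0 ⇒ 5;  out=∅∪out(5)=∅
  fail(20) 'aea': from fail(19)=25 chase 'a': 25→0 ⇒ 1;  out=∅∪out(1)=∅
  fail(23) 'cba': from fail(22)=13 chase 'a': 13→0 ⇒ 1;  out=∅∪out(1)=∅
  fail(27) 'edd': from fail(26)=0 chase 'd': 0 ⇒ 0;  out=∅∪out(0)=∅
  fail(4) 'aaac': from fail(3)=2 chase 'c': 2→1→0 ⇒ 5;  out={0}∪out(5)={0}
  fail(10) 'adbc': from fail(9)=13 chase 'c': 13→0 ⇒ 5;  out=∅∪out(5)=∅
  fail(16) 'becd': from fail(15)=5 chase 'd': 5→0 ⇒ 0;  out=∅∪out(0)=∅
  fail(21) 'aeac': from fail(20)=1 chase 'c': 1→0 ⇒ 5;  out={4}∪out(5)={4}
  fail(24) 'cbae': from fail(23)=1 chase 'e': 1 ⇒ 19;  out={5}∪out(19)={5}
  fail(28) 'edda': from fail(27)=0 chase 'a': 0 ⇒ 1;  out=∅∪out(1)=∅
  fail(11) 'adbca': from fail(10)=5 chase 'a': 5→0 ⇒ 1;  out=∅∪out(1)=∅
  fail(17) 'becdd': from fail(16)=0 chase 'd': 0 ⇒ 0;  out=∅∪out(0)=∅
  fail(29) 'eddad': from fail(28)=1 chase 'd': 1 ⇒ 8;  out={6}∪out(8)={6}
  fail(12) 'adbcaa': from fail(11)=1 chase 'a': 1 ⇒ 2;  out={2}∪out(2)={2,7}
  fail(18) 'becdde': from fail(17)=0 chase 'e': 0 ⇒ 25;  out={3}∪out(25)={3}

Run:
[0] read 'c'  n0⇒n5
[1] read 'a'  n5⇒n1 (via fail)
[2] read 'a'  n1⇒n2  → match P7@[1:2]
[3] read 'a'  n2⇒n3  → match P7@[2:3]
[4] read 'a'  n3⇒n3 (via fail)  → match P7@[3:4]
[5] read 'a'  n3⇒n3 (via fail)  → match P7@[4:5]
[6] read 'c'  n3⇒n4  → match P0@[3:6]
[7] read 'b'  n4⇒n22 (via fail)
[8] read 'a'  n22⇒n23
[9] read 'c'  n23⇒n5 (via fail)
[10] read 'b'  n5⇒n22
[11] read 'a'  n22⇒n23
[12] read 'e'  n23⇒n24  → match P5@[9:12]
[13] read 'e'  n24⇒n25 (via fail)
[14] read 'e'  n25⇒n25 (via fail)
[15] read 'a'  n25⇒n1 (via fail)
[16] read 'a'  n1⇒n2  → match P7@[15:16]
[17] read 'a'  n2⇒n3  → match P7@[16:17]
[18] read 'a'  n3⇒n3 (via fail)  → match P7@[17:18]
[19] read 'e'  n3⇒n19 (via fail)
[20] read 'a'  n19⇒n20
[21] read 'c'  n20⇒n21  → match P4@[18:21]
[22] read 'c'  n21⇒n5 (via fail)
[23] read 'b'  n5⇒n22
[24] read 'd'  n22⇒n0 (via fail)
[25] read 'c'  n0⇒n5
[26] read 'e'  n5⇒n6
[27] read 'c'  n6⇒n7  → match P1@[25:27]
[28] read 'b'  n7⇒n22 (via fail)
[29] read 'a'  n22⇒n23
[30] read 'e'  n23⇒n24  → match P5@[27:30]
[31] read 'd'  n24⇒n26 (via fail)
[32] read 'a'  n26⇒n1 (via fail)
[33] read 'e'  n1⇒n19
[34] read 'd'  n19⇒n26 (via fail)
[35] read 'd'  n26⇒n27
[36] read 'a'  n27⇒n28
[37] read 'd'  n28⇒n29  → match P6@[33:37]
[38] read 'c'  n29⇒n5 (via fail)
[39] read 'a'  n5⇒n1 (via fail)
[40] read 'c'  n1⇒n5 (via fail)
[41] read 'b'  n5⇒n22
[42] read 'a'  n22⇒n23
[43] read 'e'  n23⇒n24  → match P5@[40:43]
[44] read 'c'  n24⇒n5 (via fail)
[45] read 'e'  n5⇒n6
[46] read 'c'  n6⇒n7  → match P1@[44:46]
[47] read 'e'  n7⇒n6 (via fail)
[48] read 'a'  n6⇒n1 (via fail)
[49] read 'e'  n1⇒n19
[50] read 'a'  n19⇒n20
[51] read 'c'  n20⇒n21  → match P4@[48:51]
[52] read 'a'  n21⇒n1 (via fail)
[53] read 'a'  n1⇒n2  → match P7@[52:53]
[54] read 'd'  n2⇒n8 (via fail)
[55] read 'a'  n8⇒n1 (via fail)
[56] read 'e'  n1⇒n19
[57] read 'a'  n19⇒n20

All matches (sorted): [[2,7],[3,7],[4,7],[5,7],[6,0],[12,5],[16,7],[17,7],[18,7],[21,4],[27,1],[30,5],[37,6],[43,5],[46,1],[51,4],[53,7]]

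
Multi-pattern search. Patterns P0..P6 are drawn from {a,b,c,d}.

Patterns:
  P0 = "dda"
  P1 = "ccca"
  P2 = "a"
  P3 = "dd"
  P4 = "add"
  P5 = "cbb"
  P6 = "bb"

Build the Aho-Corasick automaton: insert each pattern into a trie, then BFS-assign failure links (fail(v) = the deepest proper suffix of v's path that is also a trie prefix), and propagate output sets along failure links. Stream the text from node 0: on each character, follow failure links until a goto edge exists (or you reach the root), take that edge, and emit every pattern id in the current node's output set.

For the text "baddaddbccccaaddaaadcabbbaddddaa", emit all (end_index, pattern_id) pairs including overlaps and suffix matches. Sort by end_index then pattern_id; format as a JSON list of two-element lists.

Build:
Trie nodes:
  0='ε' goto a→8 b→13 c→4 d→1
  1='d' goto d→2
  2='dd' goto a→3  ←P3
  3='dda' goto ·  ←P0
  4='c' goto b→11 c→5
  5='cc' goto c→6
  6='ccc' goto a→7
  7='ccca' goto ·  ←P1
  8='a' goto d→9  ←P2
  9='ad' goto d→10
  10='add' goto ·  ←P4
  11='cb' goto b→12
  12='cbb' goto ·  ←P5
  13='b' goto b→14
  14='bb' goto ·  ←P6

BFS fail/out derivation:
  n1('d'): parent n0 fail=0; on 'd' 0 → fail=0;  out ∅∪∅=∅
  n4('c'): parent n0 fail=0; on 'c' 0 → fail=0;  out ∅∪∅=∅
  n8('a'): parent n0 fail=0; on 'a' 0 → fail=0;  out {2}∪∅={2}
  n13('b'): parent n0 fail=0; on 'b' 0 → fail=0;  out ∅∪∅=∅
  n2('dd'): parent n1 fail=0; on 'd' 0 → fail=1;  out {3}∪∅={3}
  n5('cc'): parent n4 fail=0; on 'c' 0 → fail=4;  out ∅∪∅=∅
  n9('ad'): parent n8 fail=0; on 'd' 0 → fail=1;  out ∅∪∅=∅
  n11('cb'): parent n4 fail=0; on 'b' 0 → fail=13;  out ∅∪∅=∅
  n14('bb'): parent n13 fail=0; on 'b' 0 → fail=13;  out {6}∪∅={6}
  n3('dda'): parent n2 fail=1; on 'a' 1→0 → fail=8;  out {0}∪{2}={0,2}
  n6('ccc'): parent n5 fail=4; on 'c' 4 → fail=5;  out ∅∪∅=∅
  n10('add'): parent n9 fail=1; on 'd' 1 → fail=2;  out {4}∪{3}={3,4}
  n12('cbb'): parent n11 fail=13; on 'b' 13 → fail=14;  out {5}∪{6}={5,6}
  n7('ccca'): parent n6 fail=5; on 'a' 5→4→0 → fail=8;  out {1}∪{2}={1,2}

Text stream:
[0] read 'b'  n0⇒n13
[1] read 'a'  n13⇒n8 (via fail)  ** P2@[1:1]
[2] read 'd'  n8⇒n9
[3] read 'd'  n9⇒n10  ** P3@[2:3],P4@[1:3]
[4] read 'a'  n10⇒n3 (via fail)  ** P0@[2:4],P2@[4:4]
[5] read 'd'  n3⇒n9 (via fail)
[6] read 'd'  n9⇒n10  ** P3@[5:6],P4@[4:6]
[7] read 'b'  n10⇒n13 (via fail)
[8] read 'c'  n13⇒n4 (via fail)
[9] read 'c'  n4⇒n5
[10] read 'c'  n5⇒n6
[11] read 'c'  n6⇒n6 (via fail)
[12] read 'a'  n6⇒n7  ** P1@[9:12],P2@[12:12]
[13] read 'a'  n7⇒n8 (via fail)  ** P2@[13:13]
[14] read 'd'  n8⇒n9
[15] read 'd'  n9⇒n10  ** P3@[14:15],P4@[13:15]
[16] read 'a'  n10⇒n3 (via fail)  ** P0@[14:16],P2@[16:16]
[17] read 'a'  n3⇒n8 (via fail)  ** P2@[17:17]
[18] read 'a'  n8⇒n8 (via fail)  ** P2@[18:18]
[19] read 'd'  n8⇒n9
[20] read 'c'  n9⇒n4 (via fail)
[21] read 'a'  n4⇒n8 (via fail)  ** P2@[21:21]
[22] read 'b'  n8⇒n13 (via fail)
[23] read 'b'  n13⇒n14  ** P6@[22:23]
[24] read 'b'  n14⇒n14 (via fail)  ** P6@[23:24]
[25] read 'a'  n14⇒n8 (via fail)  ** P2@[25:25]
[26] read 'd'  n8⇒n9
[27] read 'd'  n9⇒n10  ** P3@[26:27],P4@[25:27]
[28] read 'd'  n10⇒n2 (via fail)  ** P3@[27:28]
[29] read 'd'  n2⇒n2 (via fail)  ** P3@[28:29]
[30] read 'a'  n2⇒n3  ** P0@[28:30],P2@[30:30]
[31] read 'a'  n3⇒n8 (via fail)  ** P2@[31:31]

Result: [[1,2],[3,3],[3,4],[4,0],[4,2],[6,3],[6,4],[12,1],[12,2],[13,2],[15,3],[15,4],[16,0],[16,2],[17,2],[18,2],[21,2],[23,6],[24,6],[25,2],[27,3],[27,4],[28,3],[29,3],[30,0],[30,2],[31,2]]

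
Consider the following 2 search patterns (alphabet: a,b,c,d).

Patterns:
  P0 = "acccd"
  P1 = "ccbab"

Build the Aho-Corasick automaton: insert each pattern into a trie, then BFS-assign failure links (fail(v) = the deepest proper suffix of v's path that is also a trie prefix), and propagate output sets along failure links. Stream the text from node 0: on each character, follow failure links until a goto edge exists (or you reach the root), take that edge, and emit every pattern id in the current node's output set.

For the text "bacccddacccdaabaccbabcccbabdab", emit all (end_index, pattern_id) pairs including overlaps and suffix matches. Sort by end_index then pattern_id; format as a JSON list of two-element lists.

Build:
Trie (insert patterns):
  n0 'ε': a→1 c→6
  n1 'a': c→2
  n2 'ac': c→3
  n3 'acc': c→4
  n4 'accc': d→5
  n5 'acccd': ·  ←P0
  n6 'c': c→7
  n7 'cc': b→8
  n8 'ccb': a→9
  n9 'ccba': b→10
  n10 'ccbab': ·  ←P1

BFS fail/out derivation:
  n1('a'): parent n0 fail=0; on 'a' 0 → fail=0;  out ∅∪∅=∅
  n6('c'): parent n0 fail=0; on 'c' 0 → fail=0;  out ∅∪∅=∅
  n2('ac'): parent n1 fail=0; on 'c' 0 → fail=6;  out ∅∪∅=∅
  n7('cc'): parent n6 fail=0; on 'c' 0 → fail=6;  out ∅∪∅=∅
  n3('acc'): parent n2 fail=6; on 'c' 6 → fail=7;  out ∅∪∅=∅
  n8('ccb'): parent n7 fail=6; on 'b' 6→0 → fail=0;  out ∅∪∅=∅
  n4('accc'): parent n3 fail=7; on 'c' 7→6 → fail=7;  out ∅∪∅=∅
  n9('ccba'): parent n8 fail=0; on 'a' 0 → fail=1;  out ∅∪∅=∅
  n5('acccd'): parent n4 fail=7; on 'd' 7→6→0 → fail=0;  out {0}∪∅={0}
  n10('ccbab'): parent n9 fail=1; on 'b' 1→0 → fail=0;  out {1}∪∅={1}

Text stream:
i=0 'b': node 0→0
i=1 'a': node 0→1
i=2 'c': node 1→2
i=3 'c': node 2→3
i=4 'c': node 3→4
i=5 'd': node 4→5  emit P0@[1:5]
i=6 'd': node 5→0 (via fail)
i=7 'a': node 0→1
i=8 'c': node 1→2
i=9 'c': node 2→3
i=10 'c': node 3→4
i=11 'd': node 4→5  emit P0@[7:11]
i=12 'a': node 5→1 (via fail)
i=13 'a': node 1→1 (via fail)
i=14 'b': node 1→0 (via fail)
i=15 'a': node 0→1
i=16 'c': node 1→2
i=17 'c': node 2→3
i=18 'b': node 3→8 (via fail)
i=19 'a': node 8→9
i=20 'b': node 9→10  emit P1@[16:20]
i=21 'c': node 10→6 (via fail)
i=22 'c': node 6→7
i=23 'c': node 7→7 (via fail)
i=24 'b': node 7→8
i=25 'a': node 8→9
i=26 'b': node 9→10  emit P1@[22:26]
i=27 'd': node 10→0 (via fail)
i=28 'a': node 0→1
i=29 'b': node 1→0 (via fail)

Matches: [[5,0],[11,0],[20,1],[26,1]]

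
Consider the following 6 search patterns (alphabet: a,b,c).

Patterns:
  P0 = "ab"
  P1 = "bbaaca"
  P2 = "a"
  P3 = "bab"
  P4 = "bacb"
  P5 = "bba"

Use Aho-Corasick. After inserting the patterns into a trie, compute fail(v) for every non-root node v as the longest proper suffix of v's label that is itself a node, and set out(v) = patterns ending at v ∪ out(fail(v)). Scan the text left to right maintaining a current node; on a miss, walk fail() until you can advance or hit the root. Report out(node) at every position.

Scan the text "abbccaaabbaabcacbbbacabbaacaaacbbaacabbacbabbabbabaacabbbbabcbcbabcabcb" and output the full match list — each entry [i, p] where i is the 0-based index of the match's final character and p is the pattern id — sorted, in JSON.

Build automaton:
Trie nodes:
  n0 'ε': a→1 b→3
  n1 'a': b→2  ←P2
  n2 'ab': ·  ←P0
  n3 'b': a→9 b→4
  n4 'bb': a→5
  n5 'bba': a→6  ←P5
  n6 'bbaa': c→7
  n7 'bbaac': a→8
  n8 'bbaaca': ·  ←P1
  n9 'ba': b→10 c→11
  n10 'bab': ·  ←P3
  n11 'bac': b→12
  n12 'bacb': ·  ←P4

Failure links (BFS by depth):
  n1('a'): parent n0 fail=0; on 'a' 0 → fail=0;  out {2}∪∅={2}
  n3('b'): parent n0 fail=0; on 'b' 0 → fail=0;  out ∅∪∅=∅
  n2('ab'): parent n1 fail=0; on 'b' 0 → fail=3;  out {0}∪∅={0}
  n4('bb'): parent n3 fail=0; on 'b' 0 → fail=3;  out ∅∪∅=∅
  n9('ba'): parent n3 fail=0; on 'a' 0 → fail=1;  out ∅∪{2}={2}
  n5('bba'): parent n4 fail=3; on 'a' 3 → fail=9;  out {5}∪{2}={2,5}
  n10('bab'): parent n9 fail=1; on 'b' 1 → fail=2;  out {3}∪{0}={0,3}
  n11('bac'): parent n9 fail=1; on 'c' 1→0 → fail=0;  out ∅∪∅=∅
  n6('bbaa'): parent n5 fail=9; on 'a' 9→1→0 → fail=1;  out ∅∪{2}={2}
  n12('bacb'): parent n11 fail=0; on 'b' 0 → fail=3;  out {4}∪∅={4}
  n7('bbaac'): parent n6 fail=1; on 'c' 1→0 → fail=0;  out ∅∪∅=∅
  n8('bbaaca'): parent n7 fail=0; on 'a' 0 → fail=1;  out {1}∪{2}={1,2}

Scan:
i=0 'a': node 0→1  → match P2@[0:0]
i=1 'b': node 1→2  → match P0@[0:1]
i=2 'b': node 2→4 (fail-walked)
i=3 'c': node 4→0 (fail-walked)
i=4 'c': node 0→0
i=5 'a': node 0→1  → match P2@[5:5]
i=6 'a': node 1→1 (fail-walked)  → match P2@[6:6]
i=7 'a': node 1→1 (fail-walked)  → match P2@[7:7]
i=8 'b': node 1→2  → match P0@[7:8]
i=9 'b': node 2→4 (fail-walked)
i=10 'a': node 4→5  → match P2@[10:10],P5@[8:10]
i=11 'a': node 5→6  → match P2@[11:11]
i=12 'b': node 6→2 (fail-walked)  → match P0@[11:12]
i=13 'c': node 2→0 (fail-walked)
i=14 'a': node 0→1  → match P2@[14:14]
i=15 'c': node 1→0 (fail-walked)
i=16 'b': node 0→3
i=17 'b': node 3→4
i=18 'b': node 4→4 (fail-walked)
i=19 'a': node 4→5  → match P2@[19:19],P5@[17:19]
i=20 'c': node 5→11 (fail-walked)
i=21 'a': node 11→1 (fail-walked)  → match P2@[21:21]
i=22 'b': node 1→2  → match P0@[21:22]
i=23 'b': node 2→4 (fail-walked)
i=24 'a': node 4→5  → match P2@[24:24],P5@[22:24]
i=25 'a': node 5→6  → match P2@[25:25]
i=26 'c': node 6→7
i=27 'a': node 7→8  → match P1@[22:27],P2@[27:27]
i=28 'a': node 8→1 (fail-walked)  → match P2@[28:28]
i=29 'a': node 1→1 (fail-walked)  → match P2@[29:29]
i=30 'c': node 1→0 (fail-walked)
i=31 'b': node 0→3
i=32 'b': node 3→4
i=33 'a': node 4→5  → match P2@[33:33],P5@[31:33]
i=34 'a': node 5→6  → match P2@[34:34]
i=35 'c': node 6→7
i=36 'a': node 7→8  → match P1@[31:36],P2@[36:36]
i=37 'b': node 8→2 (fail-walked)  → match P0@[36:37]
i=38 'b': node 2→4 (fail-walked)
i=39 'a': node 4→5  → match P2@[39:39],P5@[37:39]
i=40 'c': node 5→11 (fail-walked)
i=41 'b': node 11→12  → match P4@[38:41]
i=42 'a': node 12→9 (fail-walked)  → match P2@[42:42]
i=43 'b': node 9→10  → match P0@[42:43],P3@[41:43]
i=44 'b': node 10→4 (fail-walked)
i=45 'a': node 4→5  → match P2@[45:45],P5@[43:45]
i=46 'b': node 5→10 (fail-walked)  → match P0@[45:46],P3@[44:46]
i=47 'b': node 10→4 (fail-walked)
i=48 'a': node 4→5  → match P2@[48:48],P5@[46:48]
i=49 'b': node 5→10 (fail-walked)  → match P0@[48:49],P3@[47:49]
i=50 'a': node 10→9 (fail-walked)  → match P2@[50:50]
i=51 'a': node 9→1 (fail-walked)  → match P2@[51:51]
i=52 'c': node 1→0 (fail-walked)
i=53 'a': node 0→1  → match P2@[53:53]
i=54 'b': node 1→2  → match P0@[53:54]
i=55 'b': node 2→4 (fail-walked)
i=56 'b': node 4→4 (fail-walked)
i=57 'b': node 4→4 (fail-walked)
i=58 'a': node 4→5  → match P2@[58:58],P5@[56:58]
i=59 'b': node 5→10 (fail-walked)  → match P0@[58:59],P3@[57:59]
i=60 'c': node 10→0 (fail-walked)
i=61 'b': node 0→3
i=62 'c': node 3→0 (fail-walked)
i=63 'b': node 0→3
i=64 'a': node 3→9  → match P2@[64:64]
i=65 'b': node 9→10  → match P0@[64:65],P3@[63:65]
i=66 'c': node 10→0 (fail-walked)
i=67 'a': node 0→1  → match P2@[67:67]
i=68 'b': node 1→2  → match P0@[67:68]
i=69 'c': node 2→0 (fail-walked)
i=70 'b': node 0→3

All matches (sorted): [[0,2],[1,0],[5,2],[6,2],[7,2],[8,0],[10,2],[10,5],[11,2],[12,0],[14,2],[19,2],[19,5],[21,2],[22,0],[24,2],[24,5],[25,2],[27,1],[27,2],[28,2],[29,2],[33,2],[33,5],[34,2],[36,1],[36,2],[37,0],[39,2],[39,5],[41,4],[42,2],[43,0],[43,3],[45,2],[45,5],[46,0],[46,3],[48,2],[48,5],[49,0],[49,3],[50,2],[51,2],[53,2],[54,0],[58,2],[58,5],[59,0],[59,3],[64,2],[65,0],[65,3],[67,2],[68,0]]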